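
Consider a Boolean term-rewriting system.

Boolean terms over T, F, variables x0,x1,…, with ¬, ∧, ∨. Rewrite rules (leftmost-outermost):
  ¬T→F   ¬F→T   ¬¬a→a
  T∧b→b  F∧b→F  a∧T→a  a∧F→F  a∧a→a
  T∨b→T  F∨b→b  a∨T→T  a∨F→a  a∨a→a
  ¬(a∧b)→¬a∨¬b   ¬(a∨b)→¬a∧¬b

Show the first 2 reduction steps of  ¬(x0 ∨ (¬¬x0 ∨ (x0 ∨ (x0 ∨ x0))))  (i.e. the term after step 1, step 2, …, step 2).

  start: ¬(x0 ∨ (¬¬x0 ∨ (x0 ∨ (x0 ∨ x0))))
  →1  ¬x0 ∧ ¬(¬¬x0 ∨ (x0 ∨ (x0 ∨ x0)))
  →2  ¬x0 ∧ (¬¬¬x0 ∧ ¬(x0 ∨ (x0 ∨ x0)))

Answer: after 2 steps: ¬x0 ∧ (¬¬¬x0 ∧ ¬(x0 ∨ (x0 ∨ x0)))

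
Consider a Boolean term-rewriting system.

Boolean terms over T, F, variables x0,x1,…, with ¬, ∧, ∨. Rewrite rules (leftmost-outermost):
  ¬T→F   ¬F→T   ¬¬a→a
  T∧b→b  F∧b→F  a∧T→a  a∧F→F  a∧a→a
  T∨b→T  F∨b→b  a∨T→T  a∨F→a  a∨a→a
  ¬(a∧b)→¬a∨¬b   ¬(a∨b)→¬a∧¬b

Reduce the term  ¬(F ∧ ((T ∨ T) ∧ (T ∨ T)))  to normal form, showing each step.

Answer: normal form = T  (in 3 steps)

Working:
  start: ¬(F ∧ ((T ∨ T) ∧ (T ∨ T)))
  →1  ¬F ∨ ¬((T ∨ T) ∧ (T ∨ T))
  →2  T ∨ ¬((T ∨ T) ∧ (T ∨ T))
  →3  T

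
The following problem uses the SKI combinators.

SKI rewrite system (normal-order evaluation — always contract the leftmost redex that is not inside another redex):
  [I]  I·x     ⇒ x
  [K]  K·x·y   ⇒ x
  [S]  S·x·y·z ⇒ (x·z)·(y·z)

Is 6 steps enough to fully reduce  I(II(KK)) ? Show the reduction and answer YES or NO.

Answer: YES — reaches normal form KK in 3 ≤ 6 steps

Reduction:
  start: I(II(KK))
  [1] II(KK)
  [2] I(KK)
  [3] KK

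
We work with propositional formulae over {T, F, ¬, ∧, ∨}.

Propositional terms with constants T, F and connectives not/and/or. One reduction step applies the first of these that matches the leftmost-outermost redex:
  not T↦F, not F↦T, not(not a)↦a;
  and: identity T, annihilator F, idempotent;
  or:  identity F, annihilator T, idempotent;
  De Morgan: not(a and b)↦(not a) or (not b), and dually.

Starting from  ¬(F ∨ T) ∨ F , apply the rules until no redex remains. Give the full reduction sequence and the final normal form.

Answer: normal form = F  (in 5 steps)

Reduction:
  start: ¬(F ∨ T) ∨ F
  →1  ¬(F ∨ T)
  →2  ¬F ∧ ¬T
  →3  T ∧ ¬T
  →4  ¬T
  →5  F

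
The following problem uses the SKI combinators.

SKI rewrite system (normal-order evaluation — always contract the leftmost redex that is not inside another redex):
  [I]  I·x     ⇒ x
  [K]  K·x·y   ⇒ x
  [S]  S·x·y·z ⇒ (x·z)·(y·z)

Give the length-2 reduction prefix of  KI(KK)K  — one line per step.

  start: KI(KK)K
  step 1: IK
  step 2: K

Answer: after 2 steps: K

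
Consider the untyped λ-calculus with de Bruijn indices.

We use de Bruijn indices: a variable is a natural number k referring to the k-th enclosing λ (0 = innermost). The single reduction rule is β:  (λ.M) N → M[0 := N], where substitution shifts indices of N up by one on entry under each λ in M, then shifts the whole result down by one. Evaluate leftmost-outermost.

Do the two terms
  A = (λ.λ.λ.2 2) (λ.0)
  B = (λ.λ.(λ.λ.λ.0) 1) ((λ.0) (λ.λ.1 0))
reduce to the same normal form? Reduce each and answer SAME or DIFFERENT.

Term A:
  start: (λ.λ.λ.2 2) (λ.0)
  step 1: λ.λ.(λ.0) (λ.0)
  step 2: λ.λ.λ.0

Term B:
  start: (λ.λ.(λ.λ.λ.0) 1) ((λ.0) (λ.λ.1 0))
  step 1: λ.(λ.λ.λ.0) ((λ.0) (λ.λ.1 0))
  step 2: λ.λ.λ.0

Answer: SAME — A ⇓ λ.λ.λ.0, B ⇓ λ.λ.λ.0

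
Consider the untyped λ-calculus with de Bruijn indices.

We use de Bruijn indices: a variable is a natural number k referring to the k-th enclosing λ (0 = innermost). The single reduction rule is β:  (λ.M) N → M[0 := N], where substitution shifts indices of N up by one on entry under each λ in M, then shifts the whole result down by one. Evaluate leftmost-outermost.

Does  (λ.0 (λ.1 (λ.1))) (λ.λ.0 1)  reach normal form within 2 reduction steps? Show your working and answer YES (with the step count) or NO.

Answer: NO — after 2 steps the term is λ.0 (λ.(λ.λ.0 1) (λ.1)), not yet normal

Derivation:
  start: (λ.0 (λ.1 (λ.1))) (λ.λ.0 1)
  [1] (λ.λ.0 1) (λ.(λ.λ.0 1) (λ.1))
  [2] λ.0 (λ.(λ.λ.0 1) (λ.1))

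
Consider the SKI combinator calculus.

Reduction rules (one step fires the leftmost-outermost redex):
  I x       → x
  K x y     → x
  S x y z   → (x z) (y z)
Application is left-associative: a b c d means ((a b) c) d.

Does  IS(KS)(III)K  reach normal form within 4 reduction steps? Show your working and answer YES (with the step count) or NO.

  start: IS(KS)(III)K
  step 1: S(KS)(III)K
  step 2: KSK(IIIK)
  step 3: S(IIIK)
  step 4: S(IIK)

Answer: NO — after 4 steps the term is S(IIK), not yet normal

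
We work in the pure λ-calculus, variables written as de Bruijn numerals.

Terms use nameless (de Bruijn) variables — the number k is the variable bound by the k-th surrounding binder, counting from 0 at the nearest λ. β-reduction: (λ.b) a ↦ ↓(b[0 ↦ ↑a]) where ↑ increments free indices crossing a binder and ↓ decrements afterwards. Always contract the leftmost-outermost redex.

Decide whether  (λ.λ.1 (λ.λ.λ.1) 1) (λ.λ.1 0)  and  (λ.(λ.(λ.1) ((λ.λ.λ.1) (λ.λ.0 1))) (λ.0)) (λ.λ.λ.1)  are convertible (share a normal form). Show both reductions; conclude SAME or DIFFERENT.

Term A:
  start: (λ.λ.1 (λ.λ.λ.1) 1) (λ.λ.1 0)
  step 1: λ.(λ.λ.1 0) (λ.λ.λ.1) (λ.λ.1 0)
  step 2: λ.(λ.(λ.λ.λ.1) 0) (λ.λ.1 0)
  step 3: λ.(λ.λ.λ.1) (λ.λ.1 0)
  step 4: λ.λ.λ.1

Term B:
  start: (λ.(λ.(λ.1) ((λ.λ.λ.1) (λ.λ.0 1))) (λ.0)) (λ.λ.λ.1)
  step 1: (λ.(λ.1) ((λ.λ.λ.1) (λ.λ.0 1))) (λ.0)
  step 2: (λ.λ.0) ((λ.λ.λ.1) (λ.λ.0 1))
  step 3: λ.0

Answer: DIFFERENT — A ⇓ λ.λ.λ.1, B ⇓ λ.0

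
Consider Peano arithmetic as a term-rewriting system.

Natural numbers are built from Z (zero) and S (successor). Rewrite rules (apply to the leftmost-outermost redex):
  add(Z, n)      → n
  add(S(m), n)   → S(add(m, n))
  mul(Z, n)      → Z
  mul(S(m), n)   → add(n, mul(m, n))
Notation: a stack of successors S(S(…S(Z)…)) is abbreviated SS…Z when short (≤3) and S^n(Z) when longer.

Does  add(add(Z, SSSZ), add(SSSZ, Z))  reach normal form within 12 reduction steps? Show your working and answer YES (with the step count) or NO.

  start: add(add(Z, SSSZ), add(SSSZ, Z))
  [1] add(SSSZ, add(SSSZ, Z))
  [2] S(add(SSZ, add(SSSZ, Z)))
  [3] S(S(add(SZ, add(SSSZ, Z))))
  [4] S(S(S(add(Z, add(SSSZ, Z)))))
  [5] S(S(S(add(SSSZ, Z))))
  [6] S(S(S(S(add(SSZ, Z)))))
  [7] S(S(S(S(S(add(SZ, Z))))))
  [8] S(S(S(S(S(S(add(Z, Z)))))))
  [9] S^6(Z)

Answer: YES — reaches normal form S^6(Z) in 9 ≤ 12 steps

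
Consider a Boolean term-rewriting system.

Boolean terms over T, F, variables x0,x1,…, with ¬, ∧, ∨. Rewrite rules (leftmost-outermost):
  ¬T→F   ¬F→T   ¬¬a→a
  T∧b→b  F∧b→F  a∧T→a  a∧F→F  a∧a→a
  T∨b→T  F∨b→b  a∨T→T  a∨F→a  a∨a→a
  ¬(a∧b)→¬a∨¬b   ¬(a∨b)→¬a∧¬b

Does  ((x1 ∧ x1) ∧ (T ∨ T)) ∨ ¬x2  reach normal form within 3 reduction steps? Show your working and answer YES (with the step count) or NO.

Answer: YES — reaches normal form x1 ∨ ¬x2 in 3 ≤ 3 steps

Working:
  start: ((x1 ∧ x1) ∧ (T ∨ T)) ∨ ¬x2
  step 1: (x1 ∧ (T ∨ T)) ∨ ¬x2
  step 2: (x1 ∧ T) ∨ ¬x2
  step 3: x1 ∨ ¬x2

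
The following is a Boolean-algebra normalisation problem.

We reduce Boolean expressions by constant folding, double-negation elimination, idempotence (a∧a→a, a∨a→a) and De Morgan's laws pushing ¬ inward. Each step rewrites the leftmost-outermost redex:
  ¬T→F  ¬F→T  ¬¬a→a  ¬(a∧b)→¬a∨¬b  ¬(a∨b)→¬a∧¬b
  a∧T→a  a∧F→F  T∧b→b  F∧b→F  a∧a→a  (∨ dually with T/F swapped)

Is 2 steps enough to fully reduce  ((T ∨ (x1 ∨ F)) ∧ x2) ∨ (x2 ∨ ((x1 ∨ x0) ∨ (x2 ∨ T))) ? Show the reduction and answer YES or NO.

Answer: NO — after 2 steps the term is x2 ∨ (x2 ∨ ((x1 ∨ x0) ∨ (x2 ∨ T))), not yet normal

Reduction:
  start: ((T ∨ (x1 ∨ F)) ∧ x2) ∨ (x2 ∨ ((x1 ∨ x0) ∨ (x2 ∨ T)))
  →1  (T ∧ x2) ∨ (x2 ∨ ((x1 ∨ x0) ∨ (x2 ∨ T)))
  →2  x2 ∨ (x2 ∨ ((x1 ∨ x0) ∨ (x2 ∨ T)))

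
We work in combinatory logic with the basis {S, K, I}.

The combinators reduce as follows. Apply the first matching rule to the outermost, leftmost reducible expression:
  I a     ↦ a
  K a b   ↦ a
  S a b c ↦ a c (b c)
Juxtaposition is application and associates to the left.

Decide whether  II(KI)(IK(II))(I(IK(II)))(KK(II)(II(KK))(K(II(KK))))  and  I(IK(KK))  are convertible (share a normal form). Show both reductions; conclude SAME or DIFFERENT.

Term A:
  start: II(KI)(IK(II))(I(IK(II)))(KK(II)(II(KK))(K(II(KK))))
  step 1: I(KI)(IK(II))(I(IK(II)))(KK(II)(II(KK))(K(II(KK))))
  step 2: KI(IK(II))(I(IK(II)))(KK(II)(II(KK))(K(II(KK))))
  step 3: I(I(IK(II)))(KK(II)(II(KK))(K(II(KK))))
  step 4: I(IK(II))(KK(II)(II(KK))(K(II(KK))))
  step 5: IK(II)(KK(II)(II(KK))(K(II(KK))))
  step 6: K(II)(KK(II)(II(KK))(K(II(KK))))
  step 7: II
  step 8: I

Term B:
  start: I(IK(KK))
  step 1: IK(KK)
  step 2: K(KK)

Answer: DIFFERENT — A ⇓ I, B ⇓ K(KK)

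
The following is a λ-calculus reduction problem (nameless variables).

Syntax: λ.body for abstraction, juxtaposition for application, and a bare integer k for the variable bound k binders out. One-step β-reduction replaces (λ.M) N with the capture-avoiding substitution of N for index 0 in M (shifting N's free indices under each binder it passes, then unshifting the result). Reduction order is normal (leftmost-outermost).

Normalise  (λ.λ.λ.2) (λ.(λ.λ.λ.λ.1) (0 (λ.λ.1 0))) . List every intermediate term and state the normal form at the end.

  start: (λ.λ.λ.2) (λ.(λ.λ.λ.λ.1) (0 (λ.λ.1 0)))
  [1] λ.λ.λ.(λ.λ.λ.λ.1) (0 (λ.λ.1 0))
  [2] λ.λ.λ.λ.λ.λ.1

Answer: normal form = λ.λ.λ.λ.λ.λ.1  (in 2 steps)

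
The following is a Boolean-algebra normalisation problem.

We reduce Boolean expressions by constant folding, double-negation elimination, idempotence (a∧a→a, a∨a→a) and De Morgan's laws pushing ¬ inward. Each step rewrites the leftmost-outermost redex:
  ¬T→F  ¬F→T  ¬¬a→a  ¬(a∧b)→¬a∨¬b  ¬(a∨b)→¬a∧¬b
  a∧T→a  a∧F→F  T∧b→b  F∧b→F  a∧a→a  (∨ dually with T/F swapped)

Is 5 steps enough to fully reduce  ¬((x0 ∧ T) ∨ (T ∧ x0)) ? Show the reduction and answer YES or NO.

Answer: NO — after 5 steps the term is ¬x0 ∧ (¬T ∨ ¬x0), not yet normal

Working:
  start: ¬((x0 ∧ T) ∨ (T ∧ x0))
  →1  ¬(x0 ∧ T) ∧ ¬(T ∧ x0)
  →2  (¬x0 ∨ ¬T) ∧ ¬(T ∧ x0)
  →3  (¬x0 ∨ F) ∧ ¬(T ∧ x0)
  →4  ¬x0 ∧ ¬(T ∧ x0)
  →5  ¬x0 ∧ (¬T ∨ ¬x0)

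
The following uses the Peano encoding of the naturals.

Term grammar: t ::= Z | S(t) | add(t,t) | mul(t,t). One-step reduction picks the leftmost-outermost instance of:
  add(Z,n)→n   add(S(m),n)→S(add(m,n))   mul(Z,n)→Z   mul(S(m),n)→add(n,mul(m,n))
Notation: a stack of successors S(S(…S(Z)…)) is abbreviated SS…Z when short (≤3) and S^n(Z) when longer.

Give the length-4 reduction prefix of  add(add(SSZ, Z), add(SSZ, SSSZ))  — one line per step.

  start: add(add(SSZ, Z), add(SSZ, SSSZ))
  [1] add(S(add(SZ, Z)), add(SSZ, SSSZ))
  [2] S(add(add(SZ, Z), add(SSZ, SSSZ)))
  [3] S(add(S(add(Z, Z)), add(SSZ, SSSZ)))
  [4] S(S(add(add(Z, Z), add(SSZ, SSSZ))))

Answer: after 4 steps: S(S(add(add(Z, Z), add(SSZ, SSSZ))))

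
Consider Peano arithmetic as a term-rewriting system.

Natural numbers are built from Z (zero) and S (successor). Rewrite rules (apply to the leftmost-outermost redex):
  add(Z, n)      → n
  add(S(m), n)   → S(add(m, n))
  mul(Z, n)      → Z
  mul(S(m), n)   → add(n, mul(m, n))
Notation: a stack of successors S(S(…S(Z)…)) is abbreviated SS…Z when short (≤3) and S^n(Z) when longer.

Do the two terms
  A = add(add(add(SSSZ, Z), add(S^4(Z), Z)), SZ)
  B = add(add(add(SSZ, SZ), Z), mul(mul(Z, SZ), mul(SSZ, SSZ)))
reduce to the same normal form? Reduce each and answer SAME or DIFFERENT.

Term A:
  start: add(add(add(SSSZ, Z), add(S^4(Z), Z)), SZ)
  step 1: add(add(S(add(SSZ, Z)), add(S^4(Z), Z)), SZ)
  step 2: add(S(add(add(SSZ, Z), add(S^4(Z), Z))), SZ)
  step 3: S(add(add(add(SSZ, Z), add(S^4(Z), Z)), SZ))
  step 4: S(add(add(S(add(SZ, Z)), add(S^4(Z), Z)), SZ))
  step 5: S(add(S(add(add(SZ, Z), add(S^4(Z), Z))), SZ))
  step 6: S(S(add(add(add(SZ, Z), add(S^4(Z), Z)), SZ)))
  step 7: S(S(add(add(S(add(Z, Z)), add(S^4(Z), Z)), SZ)))
  step 8: S(S(add(S(add(add(Z, Z), add(S^4(Z), Z))), SZ)))
  step 9: S(S(S(add(add(add(Z, Z), add(S^4(Z), Z)), SZ))))
  step 10: S(S(S(add(add(Z, add(S^4(Z), Z)), SZ))))
  step 11: S(S(S(add(add(S^4(Z), Z), SZ))))
  step 12: S(S(S(add(S(add(SSSZ, Z)), SZ))))
  step 13: S(S(S(S(add(add(SSSZ, Z), SZ)))))
  step 14: S(S(S(S(add(S(add(SSZ, Z)), SZ)))))
  step 15: S(S(S(S(S(add(add(SSZ, Z), SZ))))))
  step 16: S(S(S(S(S(add(S(add(SZ, Z)), SZ))))))
  step 17: S(S(S(S(S(S(add(add(SZ, Z), SZ)))))))
  step 18: S(S(S(S(S(S(add(S(add(Z, Z)), SZ)))))))
  step 19: S(S(S(S(S(S(S(add(add(Z, Z), SZ))))))))
  step 20: S(S(S(S(S(S(S(add(Z, SZ))))))))
  step 21: S^8(Z)

Term B:
  start: add(add(add(SSZ, SZ), Z), mul(mul(Z, SZ), mul(SSZ, SSZ)))
  step 1: add(add(S(add(SZ, SZ)), Z), mul(mul(Z, SZ), mul(SSZ, SSZ)))
  step 2: add(S(add(add(SZ, SZ), Z)), mul(mul(Z, SZ), mul(SSZ, SSZ)))
  step 3: S(add(add(add(SZ, SZ), Z), mul(mul(Z, SZ), mul(SSZ, SSZ))))
  step 4: S(add(add(S(add(Z, SZ)), Z), mul(mul(Z, SZ), mul(SSZ, SSZ))))
  step 5: S(add(S(add(add(Z, SZ), Z)), mul(mul(Z, SZ), mul(SSZ, SSZ))))
  step 6: S(S(add(add(add(Z, SZ), Z), mul(mul(Z, SZ), mul(SSZ, SSZ)))))
  step 7: S(S(add(add(SZ, Z), mul(mul(Z, SZ), mul(SSZ, SSZ)))))
  step 8: S(S(add(S(add(Z, Z)), mul(mul(Z, SZ), mul(SSZ, SSZ)))))
  step 9: S(S(S(add(add(Z, Z), mul(mul(Z, SZ), mul(SSZ, SSZ))))))
  step 10: S(S(S(add(Z, mul(mul(Z, SZ), mul(SSZ, SSZ))))))
  step 11: S(S(S(mul(mul(Z, SZ), mul(SSZ, SSZ)))))
  step 12: S(S(S(mul(Z, mul(SSZ, SSZ)))))
  step 13: SSSZ

Answer: DIFFERENT — A ⇓ S^8(Z), B ⇓ SSSZ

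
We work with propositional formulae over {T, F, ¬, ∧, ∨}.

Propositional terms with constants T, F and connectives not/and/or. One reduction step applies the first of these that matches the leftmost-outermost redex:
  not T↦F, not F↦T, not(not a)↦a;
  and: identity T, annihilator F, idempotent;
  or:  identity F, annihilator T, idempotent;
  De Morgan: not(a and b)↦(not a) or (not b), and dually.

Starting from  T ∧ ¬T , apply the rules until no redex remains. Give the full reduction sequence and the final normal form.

Answer: normal form = F  (in 2 steps)

Derivation:
  start: T ∧ ¬T
  step 1: ¬T
  step 2: F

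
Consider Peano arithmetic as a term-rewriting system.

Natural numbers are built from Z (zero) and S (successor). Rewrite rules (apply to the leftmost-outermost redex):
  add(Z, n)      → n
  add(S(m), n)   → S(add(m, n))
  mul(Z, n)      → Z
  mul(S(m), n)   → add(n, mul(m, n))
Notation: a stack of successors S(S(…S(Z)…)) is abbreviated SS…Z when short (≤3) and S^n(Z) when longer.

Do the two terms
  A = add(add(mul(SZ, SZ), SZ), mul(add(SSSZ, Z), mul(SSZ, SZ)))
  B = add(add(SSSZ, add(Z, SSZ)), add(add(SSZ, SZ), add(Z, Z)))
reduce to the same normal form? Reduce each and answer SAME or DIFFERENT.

Term A:
  start: add(add(mul(SZ, SZ), SZ), mul(add(SSSZ, Z), mul(SSZ, SZ)))
  →1  add(add(add(SZ, mul(Z, SZ)), SZ), mul(add(SSSZ, Z), mul(SSZ, SZ)))
  →2  add(add(S(add(Z, mul(Z, SZ))), SZ), mul(add(SSSZ, Z), mul(SSZ, SZ)))
  →3  add(S(add(add(Z, mul(Z, SZ)), SZ)), mul(add(SSSZ, Z), mul(SSZ, SZ)))
  →4  S(add(add(add(Z, mul(Z, SZ)), SZ), mul(add(SSSZ, Z), mul(SSZ, SZ))))
  →5  S(add(add(mul(Z, SZ), SZ), mul(add(SSSZ, Z), mul(SSZ, SZ))))
  →6  S(add(add(Z, SZ), mul(add(SSSZ, Z), mul(SSZ, SZ))))
  →7  S(add(SZ, mul(add(SSSZ, Z), mul(SSZ, SZ))))
  →8  S(S(add(Z, mul(add(SSSZ, Z), mul(SSZ, SZ)))))
  →9  S(S(mul(add(SSSZ, Z), mul(SSZ, SZ))))
  →10  S(S(mul(S(add(SSZ, Z)), mul(SSZ, SZ))))
  →11  S(S(add(mul(SSZ, SZ), mul(add(SSZ, Z), mul(SSZ, SZ)))))
  →12  S(S(add(add(SZ, mul(SZ, SZ)), mul(add(SSZ, Z), mul(SSZ, SZ)))))
  →13  S(S(add(S(add(Z, mul(SZ, SZ))), mul(add(SSZ, Z), mul(SSZ, SZ)))))
  →14  S(S(S(add(add(Z, mul(SZ, SZ)), mul(add(SSZ, Z), mul(SSZ, SZ))))))
  →15  S(S(S(add(mul(SZ, SZ), mul(add(SSZ, Z), mul(SSZ, SZ))))))
  →16  S(S(S(add(add(SZ, mul(Z, SZ)), mul(add(SSZ, Z), mul(SSZ, SZ))))))
  →17  S(S(S(add(S(add(Z, mul(Z, SZ))), mul(add(SSZ, Z), mul(SSZ, SZ))))))
  →18  S(S(S(S(add(add(Z, mul(Z, SZ)), mul(add(SSZ, Z), mul(SSZ, SZ)))))))
  →19  S(S(S(S(add(mul(Z, SZ), mul(add(SSZ, Z), mul(SSZ, SZ)))))))
  →20  S(S(S(S(add(Z, mul(add(SSZ, Z), mul(SSZ, SZ)))))))
  →21  S(S(S(S(mul(add(SSZ, Z), mul(SSZ, SZ))))))
  →22  S(S(S(S(mul(S(add(SZ, Z)), mul(SSZ, SZ))))))
  →23  S(S(S(S(add(mul(SSZ, SZ), mul(add(SZ, Z), mul(SSZ, SZ)))))))
  →24  S(S(S(S(add(add(SZ, mul(SZ, SZ)), mul(add(SZ, Z), mul(SSZ, SZ)))))))
  →25  S(S(S(S(add(S(add(Z, mul(SZ, SZ))), mul(add(SZ, Z), mul(SSZ, SZ)))))))
  →26  S(S(S(S(S(add(add(Z, mul(SZ, SZ)), mul(add(SZ, Z), mul(SSZ, SZ))))))))
  →27  S(S(S(S(S(add(mul(SZ, SZ), mul(add(SZ, Z), mul(SSZ, SZ))))))))
  →28  S(S(S(S(S(add(add(SZ, mul(Z, SZ)), mul(add(SZ, Z), mul(SSZ, SZ))))))))
  →29  S(S(S(S(S(add(S(add(Z, mul(Z, SZ))), mul(add(SZ, Z), mul(SSZ, SZ))))))))
  →30  S(S(S(S(S(S(add(add(Z, mul(Z, SZ)), mul(add(SZ, Z), mul(SSZ, SZ)))))))))
  →31  S(S(S(S(S(S(add(mul(Z, SZ), mul(add(SZ, Z), mul(SSZ, SZ)))))))))
  →32  S(S(S(S(S(S(add(Z, mul(add(SZ, Z), mul(SSZ, SZ)))))))))
  →33  S(S(S(S(S(S(mul(add(SZ, Z), mul(SSZ, SZ))))))))
  →34  S(S(S(S(S(S(mul(S(add(Z, Z)), mul(SSZ, SZ))))))))
  →35  S(S(S(S(S(S(add(mul(SSZ, SZ), mul(add(Z, Z), mul(SSZ, SZ)))))))))
  →36  S(S(S(S(S(S(add(add(SZ, mul(SZ, SZ)), mul(add(Z, Z), mul(SSZ, SZ)))))))))
  →37  S(S(S(S(S(S(add(S(add(Z, mul(SZ, SZ))), mul(add(Z, Z), mul(SSZ, SZ)))))))))
  →38  S(S(S(S(S(S(S(add(add(Z, mul(SZ, SZ)), mul(add(Z, Z), mul(SSZ, SZ))))))))))
  →39  S(S(S(S(S(S(S(add(mul(SZ, SZ), mul(add(Z, Z), mul(SSZ, SZ))))))))))
  →40  S(S(S(S(S(S(S(add(add(SZ, mul(Z, SZ)), mul(add(Z, Z), mul(SSZ, SZ))))))))))
  →41  S(S(S(S(S(S(S(add(S(add(Z, mul(Z, SZ))), mul(add(Z, Z), mul(SSZ, SZ))))))))))
  →42  S(S(S(S(S(S(S(S(add(add(Z, mul(Z, SZ)), mul(add(Z, Z), mul(SSZ, SZ)))))))))))
  →43  S(S(S(S(S(S(S(S(add(mul(Z, SZ), mul(add(Z, Z), mul(SSZ, SZ)))))))))))
  →44  S(S(S(S(S(S(S(S(add(Z, mul(add(Z, Z), mul(SSZ, SZ)))))))))))
  →45  S(S(S(S(S(S(S(S(mul(add(Z, Z), mul(SSZ, SZ))))))))))
  →46  S(S(S(S(S(S(S(S(mul(Z, mul(SSZ, SZ))))))))))
  →47  S^8(Z)

Term B:
  start: add(add(SSSZ, add(Z, SSZ)), add(add(SSZ, SZ), add(Z, Z)))
  →1  add(S(add(SSZ, add(Z, SSZ))), add(add(SSZ, SZ), add(Z, Z)))
  →2  S(add(add(SSZ, add(Z, SSZ)), add(add(SSZ, SZ), add(Z, Z))))
  →3  S(add(S(add(SZ, add(Z, SSZ))), add(add(SSZ, SZ), add(Z, Z))))
  →4  S(S(add(add(SZ, add(Z, SSZ)), add(add(SSZ, SZ), add(Z, Z)))))
  →5  S(S(add(S(add(Z, add(Z, SSZ))), add(add(SSZ, SZ), add(Z, Z)))))
  →6  S(S(S(add(add(Z, add(Z, SSZ)), add(add(SSZ, SZ), add(Z, Z))))))
  →7  S(S(S(add(add(Z, SSZ), add(add(SSZ, SZ), add(Z, Z))))))
  →8  S(S(S(add(SSZ, add(add(SSZ, SZ), add(Z, Z))))))
  →9  S(S(S(S(add(SZ, add(add(SSZ, SZ), add(Z, Z)))))))
  →10  S(S(S(S(S(add(Z, add(add(SSZ, SZ), add(Z, Z))))))))
  →11  S(S(S(S(S(add(add(SSZ, SZ), add(Z, Z)))))))
  →12  S(S(S(S(S(add(S(add(SZ, SZ)), add(Z, Z)))))))
  →13  S(S(S(S(S(S(add(add(SZ, SZ), add(Z, Z))))))))
  →14  S(S(S(S(S(S(add(S(add(Z, SZ)), add(Z, Z))))))))
  →15  S(S(S(S(S(S(S(add(add(Z, SZ), add(Z, Z)))))))))
  →16  S(S(S(S(S(S(S(add(SZ, add(Z, Z)))))))))
  →17  S(S(S(S(S(S(S(S(add(Z, add(Z, Z))))))))))
  →18  S(S(S(S(S(S(S(S(add(Z, Z)))))))))
  →19  S^8(Z)

Answer: SAME — A ⇓ S^8(Z), B ⇓ S^8(Z)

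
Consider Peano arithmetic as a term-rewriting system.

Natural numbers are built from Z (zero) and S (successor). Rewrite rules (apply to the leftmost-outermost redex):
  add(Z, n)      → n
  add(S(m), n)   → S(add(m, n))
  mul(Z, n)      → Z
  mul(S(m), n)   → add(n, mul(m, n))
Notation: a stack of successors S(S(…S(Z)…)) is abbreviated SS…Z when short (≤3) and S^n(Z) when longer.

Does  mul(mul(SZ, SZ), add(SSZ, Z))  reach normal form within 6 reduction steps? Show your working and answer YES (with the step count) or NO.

Answer: NO — after 6 steps the term is S(add(S(add(Z, Z)), mul(add(Z, mul(Z, SZ)), add(SSZ, Z)))), not yet normal

Working:
  start: mul(mul(SZ, SZ), add(SSZ, Z))
  [1] mul(add(SZ, mul(Z, SZ)), add(SSZ, Z))
  [2] mul(S(add(Z, mul(Z, SZ))), add(SSZ, Z))
  [3] add(add(SSZ, Z), mul(add(Z, mul(Z, SZ)), add(SSZ, Z)))
  [4] add(S(add(SZ, Z)), mul(add(Z, mul(Z, SZ)), add(SSZ, Z)))
  [5] S(add(add(SZ, Z), mul(add(Z, mul(Z, SZ)), add(SSZ, Z))))
  [6] S(add(S(add(Z, Z)), mul(add(Z, mul(Z, SZ)), add(SSZ, Z))))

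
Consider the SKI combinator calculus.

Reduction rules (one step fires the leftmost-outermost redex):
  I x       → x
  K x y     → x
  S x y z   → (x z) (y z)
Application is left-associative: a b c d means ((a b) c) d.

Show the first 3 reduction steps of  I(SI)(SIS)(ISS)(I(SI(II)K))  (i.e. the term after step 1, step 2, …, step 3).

Answer: after 3 steps: ISS(SIS(ISS))(I(SI(II)K))

Reduction:
  start: I(SI)(SIS)(ISS)(I(SI(II)K))
  step 1: SI(SIS)(ISS)(I(SI(II)K))
  step 2: I(ISS)(SIS(ISS))(I(SI(II)K))
  step 3: ISS(SIS(ISS))(I(SI(II)K))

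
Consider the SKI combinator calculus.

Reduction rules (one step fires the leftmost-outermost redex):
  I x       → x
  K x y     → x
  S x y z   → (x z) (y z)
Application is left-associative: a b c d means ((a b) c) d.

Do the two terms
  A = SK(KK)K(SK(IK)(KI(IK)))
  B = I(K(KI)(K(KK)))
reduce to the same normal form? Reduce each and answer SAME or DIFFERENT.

Term A:
  start: SK(KK)K(SK(IK)(KI(IK)))
  [1] KK(KKK)(SK(IK)(KI(IK)))
  [2] K(SK(IK)(KI(IK)))
  [3] K(K(KI(IK))(IK(KI(IK))))
  [4] K(KI(IK))
  [5] KI

Term B:
  start: I(K(KI)(K(KK)))
  [1] K(KI)(K(KK))
  [2] KI

Answer: SAME — A ⇓ KI, B ⇓ KI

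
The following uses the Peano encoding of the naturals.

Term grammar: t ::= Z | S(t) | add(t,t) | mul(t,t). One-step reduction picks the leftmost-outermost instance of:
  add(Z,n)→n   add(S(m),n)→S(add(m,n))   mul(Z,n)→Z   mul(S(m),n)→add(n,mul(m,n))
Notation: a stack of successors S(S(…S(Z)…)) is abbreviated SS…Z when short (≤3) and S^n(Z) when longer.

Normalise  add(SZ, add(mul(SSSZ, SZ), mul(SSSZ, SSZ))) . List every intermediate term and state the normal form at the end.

Answer: normal form = S^10(Z)  (in 29 steps)

Working:
  start: add(SZ, add(mul(SSSZ, SZ), mul(SSSZ, SSZ)))
  step 1: S(add(Z, add(mul(SSSZ, SZ), mul(SSSZ, SSZ))))
  step 2: S(add(mul(SSSZ, SZ), mul(SSSZ, SSZ)))
  step 3: S(add(add(SZ, mul(SSZ, SZ)), mul(SSSZ, SSZ)))
  step 4: S(add(S(add(Z, mul(SSZ, SZ))), mul(SSSZ, SSZ)))
  step 5: S(S(add(add(Z, mul(SSZ, SZ)), mul(SSSZ, SSZ))))
  step 6: S(S(add(mul(SSZ, SZ), mul(SSSZ, SSZ))))
  step 7: S(S(add(add(SZ, mul(SZ, SZ)), mul(SSSZ, SSZ))))
  step 8: S(S(add(S(add(Z, mul(SZ, SZ))), mul(SSSZ, SSZ))))
  step 9: S(S(S(add(add(Z, mul(SZ, SZ)), mul(SSSZ, SSZ)))))
  step 10: S(S(S(add(mul(SZ, SZ), mul(SSSZ, SSZ)))))
  step 11: S(S(S(add(add(SZ, mul(Z, SZ)), mul(SSSZ, SSZ)))))
  step 12: S(S(S(add(S(add(Z, mul(Z, SZ))), mul(SSSZ, SSZ)))))
  step 13: S(S(S(S(add(add(Z, mul(Z, SZ)), mul(SSSZ, SSZ))))))
  step 14: S(S(S(S(add(mul(Z, SZ), mul(SSSZ, SSZ))))))
  step 15: S(S(S(S(add(Z, mul(SSSZ, SSZ))))))
  step 16: S(S(S(S(mul(SSSZ, SSZ)))))
  step 17: S(S(S(S(add(SSZ, mul(SSZ, SSZ))))))
  step 18: S(S(S(S(S(add(SZ, mul(SSZ, SSZ)))))))
  step 19: S(S(S(S(S(S(add(Z, mul(SSZ, SSZ))))))))
  step 20: S(S(S(S(S(S(mul(SSZ, SSZ)))))))
  step 21: S(S(S(S(S(S(add(SSZ, mul(SZ, SSZ))))))))
  step 22: S(S(S(S(S(S(S(add(SZ, mul(SZ, SSZ)))))))))
  step 23: S(S(S(S(S(S(S(S(add(Z, mul(SZ, SSZ))))))))))
  step 24: S(S(S(S(S(S(S(S(mul(SZ, SSZ)))))))))
  step 25: S(S(S(S(S(S(S(S(add(SSZ, mul(Z, SSZ))))))))))
  step 26: S(S(S(S(S(S(S(S(S(add(SZ, mul(Z, SSZ)))))))))))
  step 27: S(S(S(S(S(S(S(S(S(S(add(Z, mul(Z, SSZ))))))))))))
  step 28: S(S(S(S(S(S(S(S(S(S(mul(Z, SSZ)))))))))))
  step 29: S^10(Z)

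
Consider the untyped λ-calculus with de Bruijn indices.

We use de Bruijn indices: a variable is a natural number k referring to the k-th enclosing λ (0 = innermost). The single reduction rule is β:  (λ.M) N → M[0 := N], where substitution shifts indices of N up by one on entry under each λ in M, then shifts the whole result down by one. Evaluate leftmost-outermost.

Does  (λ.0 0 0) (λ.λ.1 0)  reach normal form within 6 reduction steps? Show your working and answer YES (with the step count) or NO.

  start: (λ.0 0 0) (λ.λ.1 0)
  →1  (λ.λ.1 0) (λ.λ.1 0) (λ.λ.1 0)
  →2  (λ.(λ.λ.1 0) 0) (λ.λ.1 0)
  →3  (λ.λ.1 0) (λ.λ.1 0)
  →4  λ.(λ.λ.1 0) 0
  →5  λ.λ.1 0

Answer: YES — reaches normal form λ.λ.1 0 in 5 ≤ 6 steps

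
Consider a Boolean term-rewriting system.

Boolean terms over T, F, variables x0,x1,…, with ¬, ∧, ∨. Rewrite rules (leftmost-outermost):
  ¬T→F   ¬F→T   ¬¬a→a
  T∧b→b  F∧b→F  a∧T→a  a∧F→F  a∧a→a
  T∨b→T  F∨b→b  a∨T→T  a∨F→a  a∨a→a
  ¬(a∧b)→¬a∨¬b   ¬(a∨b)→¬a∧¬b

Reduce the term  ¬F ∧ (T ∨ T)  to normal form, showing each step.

  start: ¬F ∧ (T ∨ T)
  [1] T ∧ (T ∨ T)
  [2] T ∨ T
  [3] T

Answer: normal form = T  (in 3 steps)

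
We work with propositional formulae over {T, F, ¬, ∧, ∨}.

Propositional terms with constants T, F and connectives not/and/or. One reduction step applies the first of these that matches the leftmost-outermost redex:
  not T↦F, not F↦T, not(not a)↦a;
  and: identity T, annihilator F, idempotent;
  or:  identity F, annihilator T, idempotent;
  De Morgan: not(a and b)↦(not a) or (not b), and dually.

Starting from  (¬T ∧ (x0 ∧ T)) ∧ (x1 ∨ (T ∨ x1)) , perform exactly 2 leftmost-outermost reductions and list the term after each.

  start: (¬T ∧ (x0 ∧ T)) ∧ (x1 ∨ (T ∨ x1))
  →1  (F ∧ (x0 ∧ T)) ∧ (x1 ∨ (T ∨ x1))
  →2  F ∧ (x1 ∨ (T ∨ x1))

Answer: after 2 steps: F ∧ (x1 ∨ (T ∨ x1))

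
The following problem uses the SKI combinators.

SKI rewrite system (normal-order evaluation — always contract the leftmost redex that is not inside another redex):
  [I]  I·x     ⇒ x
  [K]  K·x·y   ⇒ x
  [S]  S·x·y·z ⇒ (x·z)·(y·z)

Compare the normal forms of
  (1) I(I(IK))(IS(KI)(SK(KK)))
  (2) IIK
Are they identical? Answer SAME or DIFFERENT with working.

Term A:
  start: I(I(IK))(IS(KI)(SK(KK)))
  [1] I(IK)(IS(KI)(SK(KK)))
  [2] IK(IS(KI)(SK(KK)))
  [3] K(IS(KI)(SK(KK)))
  [4] K(S(KI)(SK(KK)))

Term B:
  start: IIK
  [1] IK
  [2] K

Answer: DIFFERENT — A ⇓ K(S(KI)(SK(KK))), B ⇓ K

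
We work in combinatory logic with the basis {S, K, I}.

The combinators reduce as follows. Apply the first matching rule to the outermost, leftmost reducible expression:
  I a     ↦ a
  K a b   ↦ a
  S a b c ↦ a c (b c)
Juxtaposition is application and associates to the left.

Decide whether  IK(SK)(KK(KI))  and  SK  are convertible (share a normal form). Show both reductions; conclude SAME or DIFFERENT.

Answer: SAME — A ⇓ SK, B ⇓ SK

Working:
Term A:
  start: IK(SK)(KK(KI))
  step 1: K(SK)(KK(KI))
  step 2: SK

Term B:
  start: SK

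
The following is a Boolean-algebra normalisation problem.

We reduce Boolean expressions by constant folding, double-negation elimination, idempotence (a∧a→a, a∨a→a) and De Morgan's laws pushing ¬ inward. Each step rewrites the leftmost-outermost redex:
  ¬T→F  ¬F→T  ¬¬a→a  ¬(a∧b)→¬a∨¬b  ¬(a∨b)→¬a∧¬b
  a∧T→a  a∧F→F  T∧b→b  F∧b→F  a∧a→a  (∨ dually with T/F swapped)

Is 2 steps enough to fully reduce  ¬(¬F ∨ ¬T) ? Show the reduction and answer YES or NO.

  start: ¬(¬F ∨ ¬T)
  →1  ¬¬F ∧ ¬¬T
  →2  F ∧ ¬¬T

Answer: NO — after 2 steps the term is F ∧ ¬¬T, not yet normal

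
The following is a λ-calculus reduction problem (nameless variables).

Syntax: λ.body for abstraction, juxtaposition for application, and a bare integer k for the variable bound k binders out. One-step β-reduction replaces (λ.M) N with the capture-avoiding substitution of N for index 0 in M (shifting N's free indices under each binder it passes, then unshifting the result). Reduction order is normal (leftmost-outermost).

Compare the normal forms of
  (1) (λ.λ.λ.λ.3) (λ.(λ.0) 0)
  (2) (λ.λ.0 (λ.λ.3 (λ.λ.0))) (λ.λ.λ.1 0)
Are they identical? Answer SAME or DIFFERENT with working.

Term A:
  start: (λ.λ.λ.λ.3) (λ.(λ.0) 0)
  →1  λ.λ.λ.λ.(λ.0) 0
  →2  λ.λ.λ.λ.0

Term B:
  start: (λ.λ.0 (λ.λ.3 (λ.λ.0))) (λ.λ.λ.1 0)
  →1  λ.0 (λ.λ.(λ.λ.λ.1 0) (λ.λ.0))
  →2  λ.0 (λ.λ.λ.λ.1 0)

Answer: DIFFERENT — A ⇓ λ.λ.λ.λ.0, B ⇓ λ.0 (λ.λ.λ.λ.1 0)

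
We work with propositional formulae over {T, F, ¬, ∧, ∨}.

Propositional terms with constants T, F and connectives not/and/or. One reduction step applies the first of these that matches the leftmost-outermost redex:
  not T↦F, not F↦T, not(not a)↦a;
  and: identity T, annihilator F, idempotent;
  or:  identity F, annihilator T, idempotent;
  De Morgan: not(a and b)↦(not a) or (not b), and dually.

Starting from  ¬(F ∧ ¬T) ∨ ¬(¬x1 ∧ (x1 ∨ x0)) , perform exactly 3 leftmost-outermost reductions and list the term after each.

  start: ¬(F ∧ ¬T) ∨ ¬(¬x1 ∧ (x1 ∨ x0))
  [1] (¬F ∨ ¬¬T) ∨ ¬(¬x1 ∧ (x1 ∨ x0))
  [2] (T ∨ ¬¬T) ∨ ¬(¬x1 ∧ (x1 ∨ x0))
  [3] T ∨ ¬(¬x1 ∧ (x1 ∨ x0))

Answer: after 3 steps: T ∨ ¬(¬x1 ∧ (x1 ∨ x0))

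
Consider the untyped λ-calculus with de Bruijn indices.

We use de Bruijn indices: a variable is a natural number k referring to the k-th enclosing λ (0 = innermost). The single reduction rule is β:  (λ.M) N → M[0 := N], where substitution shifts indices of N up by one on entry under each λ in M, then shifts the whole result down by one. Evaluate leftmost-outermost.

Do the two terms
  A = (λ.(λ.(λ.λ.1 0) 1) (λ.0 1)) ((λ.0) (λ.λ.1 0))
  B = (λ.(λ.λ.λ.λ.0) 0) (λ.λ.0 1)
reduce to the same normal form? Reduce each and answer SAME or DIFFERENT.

Answer: DIFFERENT — A ⇓ λ.λ.1 0, B ⇓ λ.λ.λ.0

Reduction:
Term A:
  start: (λ.(λ.(λ.λ.1 0) 1) (λ.0 1)) ((λ.0) (λ.λ.1 0))
  [1] (λ.(λ.λ.1 0) ((λ.0) (λ.λ.1 0))) (λ.0 ((λ.0) (λ.λ.1 0)))
  [2] (λ.λ.1 0) ((λ.0) (λ.λ.1 0))
  [3] λ.(λ.0) (λ.λ.1 0) 0
  [4] λ.(λ.λ.1 0) 0
  [5] λ.λ.1 0

Term B:
  start: (λ.(λ.λ.λ.λ.0) 0) (λ.λ.0 1)
  [1] (λ.λ.λ.λ.0) (λ.λ.0 1)
  [2] λ.λ.λ.0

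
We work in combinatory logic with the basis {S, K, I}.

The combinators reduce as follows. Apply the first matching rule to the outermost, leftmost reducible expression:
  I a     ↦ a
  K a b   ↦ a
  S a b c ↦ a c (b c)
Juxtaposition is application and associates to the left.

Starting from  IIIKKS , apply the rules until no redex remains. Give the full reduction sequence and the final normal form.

Answer: normal form = K  (in 4 steps)

Reduction:
  start: IIIKKS
  →1  IIKKS
  →2  IKKS
  →3  KKS
  →4  K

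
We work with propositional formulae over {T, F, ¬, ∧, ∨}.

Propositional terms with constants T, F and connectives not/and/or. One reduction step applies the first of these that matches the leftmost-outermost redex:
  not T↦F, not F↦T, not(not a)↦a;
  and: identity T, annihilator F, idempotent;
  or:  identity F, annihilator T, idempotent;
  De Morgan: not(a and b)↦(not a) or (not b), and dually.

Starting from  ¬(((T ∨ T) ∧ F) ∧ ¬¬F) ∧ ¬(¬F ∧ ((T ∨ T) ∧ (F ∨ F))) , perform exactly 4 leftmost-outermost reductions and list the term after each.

  start: ¬(((T ∨ T) ∧ F) ∧ ¬¬F) ∧ ¬(¬F ∧ ((T ∨ T) ∧ (F ∨ F)))
  [1] (¬((T ∨ T) ∧ F) ∨ ¬¬¬F) ∧ ¬(¬F ∧ ((T ∨ T) ∧ (F ∨ F)))
  [2] ((¬(T ∨ T) ∨ ¬F) ∨ ¬¬¬F) ∧ ¬(¬F ∧ ((T ∨ T) ∧ (F ∨ F)))
  [3] (((¬T ∧ ¬T) ∨ ¬F) ∨ ¬¬¬F) ∧ ¬(¬F ∧ ((T ∨ T) ∧ (F ∨ F)))
  [4] ((¬T ∨ ¬F) ∨ ¬¬¬F) ∧ ¬(¬F ∧ ((T ∨ T) ∧ (F ∨ F)))

Answer: after 4 steps: ((¬T ∨ ¬F) ∨ ¬¬¬F) ∧ ¬(¬F ∧ ((T ∨ T) ∧ (F ∨ F)))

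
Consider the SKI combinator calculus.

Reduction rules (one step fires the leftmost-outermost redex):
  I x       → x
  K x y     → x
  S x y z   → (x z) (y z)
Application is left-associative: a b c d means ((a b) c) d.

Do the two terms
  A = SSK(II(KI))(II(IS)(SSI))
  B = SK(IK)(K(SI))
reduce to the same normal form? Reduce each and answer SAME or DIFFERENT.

Term A:
  start: SSK(II(KI))(II(IS)(SSI))
  step 1: S(II(KI))(K(II(KI)))(II(IS)(SSI))
  step 2: II(KI)(II(IS)(SSI))(K(II(KI))(II(IS)(SSI)))
  step 3: I(KI)(II(IS)(SSI))(K(II(KI))(II(IS)(SSI)))
  step 4: KI(II(IS)(SSI))(K(II(KI))(II(IS)(SSI)))
  step 5: I(K(II(KI))(II(IS)(SSI)))
  step 6: K(II(KI))(II(IS)(SSI))
  step 7: II(KI)
  step 8: I(KI)
  step 9: KI

Term B:
  start: SK(IK)(K(SI))
  step 1: K(K(SI))(IK(K(SI)))
  step 2: K(SI)

Answer: DIFFERENT — A ⇓ KI, B ⇓ K(SI)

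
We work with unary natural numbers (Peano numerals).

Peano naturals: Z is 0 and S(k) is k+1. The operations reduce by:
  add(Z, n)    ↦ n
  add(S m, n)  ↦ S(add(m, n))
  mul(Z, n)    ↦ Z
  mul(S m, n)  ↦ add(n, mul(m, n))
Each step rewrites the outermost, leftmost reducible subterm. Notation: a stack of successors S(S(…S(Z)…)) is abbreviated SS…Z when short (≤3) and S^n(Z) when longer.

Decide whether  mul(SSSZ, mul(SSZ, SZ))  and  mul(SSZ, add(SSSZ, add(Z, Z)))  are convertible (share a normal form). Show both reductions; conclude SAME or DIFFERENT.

Term A:
  start: mul(SSSZ, mul(SSZ, SZ))
  [1] add(mul(SSZ, SZ), mul(SSZ, mul(SSZ, SZ)))
  [2] add(add(SZ, mul(SZ, SZ)), mul(SSZ, mul(SSZ, SZ)))
  [3] add(S(add(Z, mul(SZ, SZ))), mul(SSZ, mul(SSZ, SZ)))
  [4] S(add(add(Z, mul(SZ, SZ)), mul(SSZ, mul(SSZ, SZ))))
  [5] S(add(mul(SZ, SZ), mul(SSZ, mul(SSZ, SZ))))
  [6] S(add(add(SZ, mul(Z, SZ)), mul(SSZ, mul(SSZ, SZ))))
  [7] S(add(S(add(Z, mul(Z, SZ))), mul(SSZ, mul(SSZ, SZ))))
  [8] S(S(add(add(Z, mul(Z, SZ)), mul(SSZ, mul(SSZ, SZ)))))
  [9] S(S(add(mul(Z, SZ), mul(SSZ, mul(SSZ, SZ)))))
  [10] S(S(add(Z, mul(SSZ, mul(SSZ, SZ)))))
  [11] S(S(mul(SSZ, mul(SSZ, SZ))))
  [12] S(S(add(mul(SSZ, SZ), mul(SZ, mul(SSZ, SZ)))))
  [13] S(S(add(add(SZ, mul(SZ, SZ)), mul(SZ, mul(SSZ, SZ)))))
  [14] S(S(add(S(add(Z, mul(SZ, SZ))), mul(SZ, mul(SSZ, SZ)))))
  [15] S(S(S(add(add(Z, mul(SZ, SZ)), mul(SZ, mul(SSZ, SZ))))))
  [16] S(S(S(add(mul(SZ, SZ), mul(SZ, mul(SSZ, SZ))))))
  [17] S(S(S(add(add(SZ, mul(Z, SZ)), mul(SZ, mul(SSZ, SZ))))))
  [18] S(S(S(add(S(add(Z, mul(Z, SZ))), mul(SZ, mul(SSZ, SZ))))))
  [19] S(S(S(S(add(add(Z, mul(Z, SZ)), mul(SZ, mul(SSZ, SZ)))))))
  [20] S(S(S(S(add(mul(Z, SZ), mul(SZ, mul(SSZ, SZ)))))))
  [21] S(S(S(S(add(Z, mul(SZ, mul(SSZ, SZ)))))))
  [22] S(S(S(S(mul(SZ, mul(SSZ, SZ))))))
  [23] S(S(S(S(add(mul(SSZ, SZ), mul(Z, mul(SSZ, SZ)))))))
  [24] S(S(S(S(add(add(SZ, mul(SZ, SZ)), mul(Z, mul(SSZ, SZ)))))))
  [25] S(S(S(S(add(S(add(Z, mul(SZ, SZ))), mul(Z, mul(SSZ, SZ)))))))
  [26] S(S(S(S(S(add(add(Z, mul(SZ, SZ)), mul(Z, mul(SSZ, SZ))))))))
  [27] S(S(S(S(S(add(mul(SZ, SZ), mul(Z, mul(SSZ, SZ))))))))
  [28] S(S(S(S(S(add(add(SZ, mul(Z, SZ)), mul(Z, mul(SSZ, SZ))))))))
  [29] S(S(S(S(S(add(S(add(Z, mul(Z, SZ))), mul(Z, mul(SSZ, SZ))))))))
  [30] S(S(S(S(S(S(add(add(Z, mul(Z, SZ)), mul(Z, mul(SSZ, SZ)))))))))
  [31] S(S(S(S(S(S(add(mul(Z, SZ), mul(Z, mul(SSZ, SZ)))))))))
  [32] S(S(S(S(S(S(add(Z, mul(Z, mul(SSZ, SZ)))))))))
  [33] S(S(S(S(S(S(mul(Z, mul(SSZ, SZ))))))))
  [34] S^6(Z)

Term B:
  start: mul(SSZ, add(SSSZ, add(Z, Z)))
  [1] add(add(SSSZ, add(Z, Z)), mul(SZ, add(SSSZ, add(Z, Z))))
  [2] add(S(add(SSZ, add(Z, Z))), mul(SZ, add(SSSZ, add(Z, Z))))
  [3] S(add(add(SSZ, add(Z, Z)), mul(SZ, add(SSSZ, add(Z, Z)))))
  [4] S(add(S(add(SZ, add(Z, Z))), mul(SZ, add(SSSZ, add(Z, Z)))))
  [5] S(S(add(add(SZ, add(Z, Z)), mul(SZ, add(SSSZ, add(Z, Z))))))
  [6] S(S(add(S(add(Z, add(Z, Z))), mul(SZ, add(SSSZ, add(Z, Z))))))
  [7] S(S(S(add(add(Z, add(Z, Z)), mul(SZ, add(SSSZ, add(Z, Z)))))))
  [8] S(S(S(add(add(Z, Z), mul(SZ, add(SSSZ, add(Z, Z)))))))
  [9] S(S(S(add(Z, mul(SZ, add(SSSZ, add(Z, Z)))))))
  [10] S(S(S(mul(SZ, add(SSSZ, add(Z, Z))))))
  [11] S(S(S(add(add(SSSZ, add(Z, Z)), mul(Z, add(SSSZ, add(Z, Z)))))))
  [12] S(S(S(add(S(add(SSZ, add(Z, Z))), mul(Z, add(SSSZ, add(Z, Z)))))))
  [13] S(S(S(S(add(add(SSZ, add(Z, Z)), mul(Z, add(SSSZ, add(Z, Z))))))))
  [14] S(S(S(S(add(S(add(SZ, add(Z, Z))), mul(Z, add(SSSZ, add(Z, Z))))))))
  [15] S(S(S(S(S(add(add(SZ, add(Z, Z)), mul(Z, add(SSSZ, add(Z, Z)))))))))
  [16] S(S(S(S(S(add(S(add(Z, add(Z, Z))), mul(Z, add(SSSZ, add(Z, Z)))))))))
  [17] S(S(S(S(S(S(add(add(Z, add(Z, Z)), mul(Z, add(SSSZ, add(Z, Z))))))))))
  [18] S(S(S(S(S(S(add(add(Z, Z), mul(Z, add(SSSZ, add(Z, Z))))))))))
  [19] S(S(S(S(S(S(add(Z, mul(Z, add(SSSZ, add(Z, Z))))))))))
  [20] S(S(S(S(S(S(mul(Z, add(SSSZ, add(Z, Z)))))))))
  [21] S^6(Z)

Answer: SAME — A ⇓ S^6(Z), B ⇓ S^6(Z)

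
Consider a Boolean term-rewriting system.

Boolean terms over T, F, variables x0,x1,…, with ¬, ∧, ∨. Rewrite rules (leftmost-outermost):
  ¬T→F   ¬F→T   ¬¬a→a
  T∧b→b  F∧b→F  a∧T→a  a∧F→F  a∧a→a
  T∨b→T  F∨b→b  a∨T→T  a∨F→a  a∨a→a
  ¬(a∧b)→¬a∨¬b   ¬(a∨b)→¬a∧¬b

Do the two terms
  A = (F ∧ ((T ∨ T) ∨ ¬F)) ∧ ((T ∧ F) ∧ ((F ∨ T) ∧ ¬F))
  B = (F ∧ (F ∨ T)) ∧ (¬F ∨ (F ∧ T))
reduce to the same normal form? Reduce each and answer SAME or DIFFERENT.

Term A:
  start: (F ∧ ((T ∨ T) ∨ ¬F)) ∧ ((T ∧ F) ∧ ((F ∨ T) ∧ ¬F))
  step 1: F ∧ ((T ∧ F) ∧ ((F ∨ T) ∧ ¬F))
  step 2: F

Term B:
  start: (F ∧ (F ∨ T)) ∧ (¬F ∨ (F ∧ T))
  step 1: F ∧ (¬F ∨ (F ∧ T))
  step 2: F

Answer: SAME — A ⇓ F, B ⇓ F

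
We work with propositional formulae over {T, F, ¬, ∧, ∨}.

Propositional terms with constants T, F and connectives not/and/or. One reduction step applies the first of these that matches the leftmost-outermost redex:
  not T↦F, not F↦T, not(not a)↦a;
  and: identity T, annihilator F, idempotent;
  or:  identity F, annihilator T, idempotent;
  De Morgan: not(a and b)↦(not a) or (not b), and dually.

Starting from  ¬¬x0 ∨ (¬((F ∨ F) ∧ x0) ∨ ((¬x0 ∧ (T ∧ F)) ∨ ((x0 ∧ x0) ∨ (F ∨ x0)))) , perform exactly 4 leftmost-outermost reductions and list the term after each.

  start: ¬¬x0 ∨ (¬((F ∨ F) ∧ x0) ∨ ((¬x0 ∧ (T ∧ F)) ∨ ((x0 ∧ x0) ∨ (F ∨ x0))))
  [1] x0 ∨ (¬((F ∨ F) ∧ x0) ∨ ((¬x0 ∧ (T ∧ F)) ∨ ((x0 ∧ x0) ∨ (F ∨ x0))))
  [2] x0 ∨ ((¬(F ∨ F) ∨ ¬x0) ∨ ((¬x0 ∧ (T ∧ F)) ∨ ((x0 ∧ x0) ∨ (F ∨ x0))))
  [3] x0 ∨ (((¬F ∧ ¬F) ∨ ¬x0) ∨ ((¬x0 ∧ (T ∧ F)) ∨ ((x0 ∧ x0) ∨ (F ∨ x0))))
  [4] x0 ∨ ((¬F ∨ ¬x0) ∨ ((¬x0 ∧ (T ∧ F)) ∨ ((x0 ∧ x0) ∨ (F ∨ x0))))

Answer: after 4 steps: x0 ∨ ((¬F ∨ ¬x0) ∨ ((¬x0 ∧ (T ∧ F)) ∨ ((x0 ∧ x0) ∨ (F ∨ x0))))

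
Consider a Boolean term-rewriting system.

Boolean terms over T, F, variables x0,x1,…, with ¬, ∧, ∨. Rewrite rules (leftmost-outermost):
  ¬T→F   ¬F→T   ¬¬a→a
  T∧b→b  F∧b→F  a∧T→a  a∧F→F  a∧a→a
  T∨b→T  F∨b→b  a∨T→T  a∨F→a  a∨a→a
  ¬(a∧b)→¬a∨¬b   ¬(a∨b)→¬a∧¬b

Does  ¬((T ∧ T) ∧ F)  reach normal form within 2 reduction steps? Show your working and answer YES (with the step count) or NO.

Answer: NO — after 2 steps the term is (¬T ∨ ¬T) ∨ ¬F, not yet normal

Derivation:
  start: ¬((T ∧ T) ∧ F)
  →1  ¬(T ∧ T) ∨ ¬F
  →2  (¬T ∨ ¬T) ∨ ¬F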